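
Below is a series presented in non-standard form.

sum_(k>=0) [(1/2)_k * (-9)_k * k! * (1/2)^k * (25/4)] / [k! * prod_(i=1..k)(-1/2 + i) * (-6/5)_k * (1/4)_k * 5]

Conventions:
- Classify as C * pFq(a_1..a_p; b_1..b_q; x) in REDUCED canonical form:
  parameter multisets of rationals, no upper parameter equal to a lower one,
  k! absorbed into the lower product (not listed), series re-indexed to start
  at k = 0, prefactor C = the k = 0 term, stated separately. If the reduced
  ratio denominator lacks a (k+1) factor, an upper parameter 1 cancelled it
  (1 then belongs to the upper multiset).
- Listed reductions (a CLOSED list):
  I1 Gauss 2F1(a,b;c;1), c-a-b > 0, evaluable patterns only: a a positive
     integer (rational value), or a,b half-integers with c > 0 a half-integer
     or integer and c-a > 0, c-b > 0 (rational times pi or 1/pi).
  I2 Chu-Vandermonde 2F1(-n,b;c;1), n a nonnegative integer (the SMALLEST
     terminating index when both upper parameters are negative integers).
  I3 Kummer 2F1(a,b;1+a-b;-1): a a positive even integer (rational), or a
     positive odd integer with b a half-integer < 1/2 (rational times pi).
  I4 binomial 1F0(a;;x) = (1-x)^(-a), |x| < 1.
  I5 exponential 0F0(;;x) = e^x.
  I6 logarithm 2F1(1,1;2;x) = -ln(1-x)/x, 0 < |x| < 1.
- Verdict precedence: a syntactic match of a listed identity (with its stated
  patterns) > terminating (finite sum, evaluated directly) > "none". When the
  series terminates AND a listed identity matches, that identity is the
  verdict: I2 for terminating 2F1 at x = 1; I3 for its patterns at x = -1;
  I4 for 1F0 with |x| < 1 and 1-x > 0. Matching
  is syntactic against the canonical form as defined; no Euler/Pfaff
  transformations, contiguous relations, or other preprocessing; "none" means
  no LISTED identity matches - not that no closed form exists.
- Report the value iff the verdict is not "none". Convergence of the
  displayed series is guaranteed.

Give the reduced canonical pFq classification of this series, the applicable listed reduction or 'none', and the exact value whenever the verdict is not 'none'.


Canonical form: C = 5/4 times 2F2 with upper {-9, 1}, lower {-6/5, 1/4}, x = 1/2. Verdict: terminating - upper -9 stops the sum at k = 9; the 10 terms are added exactly. Sum: -606022493710/28802035647.

Key observation: x = (1/2) and the constant factors (prefactor 5/4) combine into one prefactor.
Adjacent-term ratio: r(k) = (1/2) * (k-9) (k+1) / [(k-6/5) (k+1/4) (k+1)] - rational; roots negated = parameters, x = (1/2), C = 5/4.


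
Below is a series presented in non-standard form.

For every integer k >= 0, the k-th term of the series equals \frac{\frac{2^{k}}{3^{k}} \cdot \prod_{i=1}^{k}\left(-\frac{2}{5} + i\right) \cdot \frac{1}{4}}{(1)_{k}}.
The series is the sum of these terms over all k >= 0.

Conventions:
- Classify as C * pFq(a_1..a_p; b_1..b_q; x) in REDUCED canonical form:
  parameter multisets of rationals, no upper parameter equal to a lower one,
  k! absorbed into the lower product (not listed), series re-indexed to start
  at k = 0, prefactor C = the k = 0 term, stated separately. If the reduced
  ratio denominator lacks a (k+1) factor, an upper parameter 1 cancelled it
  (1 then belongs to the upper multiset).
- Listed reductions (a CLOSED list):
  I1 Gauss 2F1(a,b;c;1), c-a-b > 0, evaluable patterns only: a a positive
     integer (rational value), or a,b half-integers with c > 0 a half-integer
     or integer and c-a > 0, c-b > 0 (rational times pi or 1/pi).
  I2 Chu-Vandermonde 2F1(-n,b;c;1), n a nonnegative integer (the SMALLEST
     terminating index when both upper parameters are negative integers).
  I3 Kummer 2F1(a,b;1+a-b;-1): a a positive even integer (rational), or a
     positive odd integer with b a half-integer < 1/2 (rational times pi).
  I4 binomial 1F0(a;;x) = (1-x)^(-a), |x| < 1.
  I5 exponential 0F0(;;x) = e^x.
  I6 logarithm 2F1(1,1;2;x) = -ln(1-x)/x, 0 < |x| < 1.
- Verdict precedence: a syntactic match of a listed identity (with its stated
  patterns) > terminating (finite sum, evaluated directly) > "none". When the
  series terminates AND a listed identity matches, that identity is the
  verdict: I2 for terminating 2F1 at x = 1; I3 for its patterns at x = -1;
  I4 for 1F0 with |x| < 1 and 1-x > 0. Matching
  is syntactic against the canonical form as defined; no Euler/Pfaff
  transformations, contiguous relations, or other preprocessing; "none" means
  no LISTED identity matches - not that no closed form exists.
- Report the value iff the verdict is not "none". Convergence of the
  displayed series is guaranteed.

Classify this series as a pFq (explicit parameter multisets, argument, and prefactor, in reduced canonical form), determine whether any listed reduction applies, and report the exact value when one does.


Classification (C = \frac{1}{4}): 1F0 with upper {\frac{3}{5}}, lower {-}, argument x = \frac{2}{3}. Verdict (x = \frac{2}{3}): the binomial series (I4) applies (the 1F0 binomial series: exponent -3/5, x = \frac{2}{3}). Hence: \frac{1}{4} \cdot \left(\frac{1}{3}\right)^{-\frac{3}{5}}.

Key observation: from the first term \frac{1}{4}: (1)_k (prefactor 1/4) is k! itself.
Term ratio: r(k) = \frac{2}{3} * (k+\frac{3}{5}) / [(k+1)] ; factor over Q: parameters, x = \frac{2}{3}, and C = \frac{1}{4}.


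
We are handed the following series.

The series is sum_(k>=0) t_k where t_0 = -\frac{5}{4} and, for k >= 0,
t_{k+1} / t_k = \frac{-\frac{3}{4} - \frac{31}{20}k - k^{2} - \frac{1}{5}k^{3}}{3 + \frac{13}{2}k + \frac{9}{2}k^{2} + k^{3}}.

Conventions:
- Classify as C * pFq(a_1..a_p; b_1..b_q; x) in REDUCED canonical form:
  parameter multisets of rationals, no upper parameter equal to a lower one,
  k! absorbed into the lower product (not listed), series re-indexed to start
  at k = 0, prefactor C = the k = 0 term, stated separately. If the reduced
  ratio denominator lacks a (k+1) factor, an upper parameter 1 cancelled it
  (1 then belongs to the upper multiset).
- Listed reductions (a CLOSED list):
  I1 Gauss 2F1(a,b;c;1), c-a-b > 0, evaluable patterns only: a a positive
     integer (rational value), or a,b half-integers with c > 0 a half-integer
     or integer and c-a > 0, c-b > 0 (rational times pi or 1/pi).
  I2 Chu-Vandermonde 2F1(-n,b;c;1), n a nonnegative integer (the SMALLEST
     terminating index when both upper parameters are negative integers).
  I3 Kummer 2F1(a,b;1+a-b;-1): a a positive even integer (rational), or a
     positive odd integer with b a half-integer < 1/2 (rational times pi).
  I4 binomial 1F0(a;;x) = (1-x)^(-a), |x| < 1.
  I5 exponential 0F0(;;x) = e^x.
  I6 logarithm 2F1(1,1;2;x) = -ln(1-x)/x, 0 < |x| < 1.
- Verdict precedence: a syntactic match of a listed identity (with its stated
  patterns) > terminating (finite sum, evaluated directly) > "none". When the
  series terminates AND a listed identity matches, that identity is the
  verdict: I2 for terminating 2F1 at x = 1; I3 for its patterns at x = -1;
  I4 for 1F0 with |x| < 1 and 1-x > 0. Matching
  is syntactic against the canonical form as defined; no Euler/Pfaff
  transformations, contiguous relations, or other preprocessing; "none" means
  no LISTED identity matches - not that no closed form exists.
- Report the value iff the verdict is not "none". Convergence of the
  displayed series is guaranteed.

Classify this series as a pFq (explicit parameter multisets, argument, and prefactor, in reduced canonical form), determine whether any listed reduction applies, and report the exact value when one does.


First insight: from the first term -\frac{5}{4}: factor the ratio over Q (C = -5/4): negated roots = parameters.
Adjacent-term ratio: r(k) = -\frac{1}{5} * (k+1) (k+\frac{5}{2}) / [(k+2) (k+1)] - rational; roots negated = parameters, x = -\frac{1}{5}, C = -\frac{5}{4}.

The series (x = -\frac{1}{5}) is 2F1: upper {1, \frac{5}{2}}, lower {2}, prefactor -\frac{5}{4}. Verdict: none. Every listed pattern misses the 2F1 form at -\frac{1}{5}, upper {1, \frac{5}{2}}.


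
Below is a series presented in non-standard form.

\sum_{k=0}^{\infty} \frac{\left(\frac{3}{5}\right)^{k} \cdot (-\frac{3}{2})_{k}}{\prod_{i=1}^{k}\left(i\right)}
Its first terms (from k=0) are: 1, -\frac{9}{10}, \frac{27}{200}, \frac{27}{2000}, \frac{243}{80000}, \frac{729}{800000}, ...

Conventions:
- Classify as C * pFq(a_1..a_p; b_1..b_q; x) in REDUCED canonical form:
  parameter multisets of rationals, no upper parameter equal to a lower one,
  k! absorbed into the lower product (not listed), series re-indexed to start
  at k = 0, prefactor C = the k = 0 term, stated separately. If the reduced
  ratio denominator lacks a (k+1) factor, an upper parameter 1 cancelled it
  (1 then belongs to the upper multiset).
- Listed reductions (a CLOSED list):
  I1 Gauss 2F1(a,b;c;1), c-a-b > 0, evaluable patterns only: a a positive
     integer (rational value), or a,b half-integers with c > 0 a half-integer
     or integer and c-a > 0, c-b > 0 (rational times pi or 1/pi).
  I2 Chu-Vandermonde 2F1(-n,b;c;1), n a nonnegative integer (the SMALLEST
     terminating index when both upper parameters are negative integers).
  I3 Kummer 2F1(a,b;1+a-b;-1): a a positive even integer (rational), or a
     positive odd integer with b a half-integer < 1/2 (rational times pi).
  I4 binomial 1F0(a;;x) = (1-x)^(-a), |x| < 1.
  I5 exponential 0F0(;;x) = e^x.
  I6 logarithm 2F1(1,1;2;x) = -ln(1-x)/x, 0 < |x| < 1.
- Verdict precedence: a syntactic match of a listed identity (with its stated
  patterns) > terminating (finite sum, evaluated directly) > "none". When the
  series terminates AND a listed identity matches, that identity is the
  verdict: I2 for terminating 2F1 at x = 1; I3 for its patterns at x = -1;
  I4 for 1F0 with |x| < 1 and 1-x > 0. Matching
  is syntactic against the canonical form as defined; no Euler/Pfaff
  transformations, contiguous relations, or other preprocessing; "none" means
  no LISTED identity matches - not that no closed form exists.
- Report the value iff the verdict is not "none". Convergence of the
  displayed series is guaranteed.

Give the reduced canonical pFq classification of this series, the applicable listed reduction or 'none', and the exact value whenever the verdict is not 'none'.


With C = 1: the canonical form is 1F0(-\frac{3}{2}; -; \frac{3}{5}). Verdict (x = \frac{3}{5}): the I4 binomial reduction applies (the 1F0 binomial series: exponent 3/2, x = \frac{3}{5}). Value: \left(\frac{2}{5}\right)^{\frac{3}{2}}.

Structural cue: x = \frac{3}{5} and the product of the first k integers (C = 1) is k!.
Ratio: r(k) = \frac{3}{5} * (k-\frac{3}{2}) / [(k+1)] - rational; roots negated = parameters, x = \frac{3}{5}, C = 1.


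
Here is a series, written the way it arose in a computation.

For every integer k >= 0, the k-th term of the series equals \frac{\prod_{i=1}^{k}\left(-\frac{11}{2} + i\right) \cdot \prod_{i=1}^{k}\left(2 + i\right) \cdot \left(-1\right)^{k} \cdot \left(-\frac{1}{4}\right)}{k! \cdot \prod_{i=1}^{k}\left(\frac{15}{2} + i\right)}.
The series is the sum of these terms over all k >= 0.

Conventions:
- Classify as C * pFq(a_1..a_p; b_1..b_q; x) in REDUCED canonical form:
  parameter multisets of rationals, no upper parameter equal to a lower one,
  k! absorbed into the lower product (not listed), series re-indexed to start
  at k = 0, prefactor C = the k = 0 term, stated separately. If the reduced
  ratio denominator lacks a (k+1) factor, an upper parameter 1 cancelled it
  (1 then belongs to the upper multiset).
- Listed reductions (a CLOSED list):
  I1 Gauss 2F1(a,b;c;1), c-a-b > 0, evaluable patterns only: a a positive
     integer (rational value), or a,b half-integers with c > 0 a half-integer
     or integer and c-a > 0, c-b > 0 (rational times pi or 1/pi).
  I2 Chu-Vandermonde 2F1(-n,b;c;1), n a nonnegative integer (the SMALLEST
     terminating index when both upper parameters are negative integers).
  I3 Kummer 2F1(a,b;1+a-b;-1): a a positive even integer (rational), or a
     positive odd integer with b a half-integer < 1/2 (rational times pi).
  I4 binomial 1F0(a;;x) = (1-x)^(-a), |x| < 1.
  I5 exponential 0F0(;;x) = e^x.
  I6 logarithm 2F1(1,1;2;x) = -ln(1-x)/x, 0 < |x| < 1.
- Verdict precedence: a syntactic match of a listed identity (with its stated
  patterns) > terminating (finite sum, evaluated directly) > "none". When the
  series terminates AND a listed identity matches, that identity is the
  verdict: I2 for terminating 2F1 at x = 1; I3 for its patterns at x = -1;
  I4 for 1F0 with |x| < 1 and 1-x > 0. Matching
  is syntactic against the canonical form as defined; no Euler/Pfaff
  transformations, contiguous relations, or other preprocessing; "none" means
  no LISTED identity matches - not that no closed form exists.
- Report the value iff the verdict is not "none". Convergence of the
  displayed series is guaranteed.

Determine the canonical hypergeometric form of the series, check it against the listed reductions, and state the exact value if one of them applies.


This is -\frac{1}{4} * 2F1(-\frac{9}{2}, 3; \frac{17}{2}; -1) in reduced canonical form. Verdict at x = -1: Kummer (I3) matches (x = -1; c = \frac{17}{2} equals 1+a-b for upper {-\frac{9}{2}, 3}: listed pattern). Sum: \left(-\frac{45045}{131072}\right) \cdot \pi.

Structural cue: t_0 being -\frac{1}{4}, the running product (C = -1/4) telescopes to a rising factorial.
Adjacent-term ratio: r(k) = -1 * (k-\frac{9}{2}) (k+3) / [(k+\frac{17}{2}) (k+1)] - rational; roots negated = parameters, x = -1, C = -\frac{1}{4}.


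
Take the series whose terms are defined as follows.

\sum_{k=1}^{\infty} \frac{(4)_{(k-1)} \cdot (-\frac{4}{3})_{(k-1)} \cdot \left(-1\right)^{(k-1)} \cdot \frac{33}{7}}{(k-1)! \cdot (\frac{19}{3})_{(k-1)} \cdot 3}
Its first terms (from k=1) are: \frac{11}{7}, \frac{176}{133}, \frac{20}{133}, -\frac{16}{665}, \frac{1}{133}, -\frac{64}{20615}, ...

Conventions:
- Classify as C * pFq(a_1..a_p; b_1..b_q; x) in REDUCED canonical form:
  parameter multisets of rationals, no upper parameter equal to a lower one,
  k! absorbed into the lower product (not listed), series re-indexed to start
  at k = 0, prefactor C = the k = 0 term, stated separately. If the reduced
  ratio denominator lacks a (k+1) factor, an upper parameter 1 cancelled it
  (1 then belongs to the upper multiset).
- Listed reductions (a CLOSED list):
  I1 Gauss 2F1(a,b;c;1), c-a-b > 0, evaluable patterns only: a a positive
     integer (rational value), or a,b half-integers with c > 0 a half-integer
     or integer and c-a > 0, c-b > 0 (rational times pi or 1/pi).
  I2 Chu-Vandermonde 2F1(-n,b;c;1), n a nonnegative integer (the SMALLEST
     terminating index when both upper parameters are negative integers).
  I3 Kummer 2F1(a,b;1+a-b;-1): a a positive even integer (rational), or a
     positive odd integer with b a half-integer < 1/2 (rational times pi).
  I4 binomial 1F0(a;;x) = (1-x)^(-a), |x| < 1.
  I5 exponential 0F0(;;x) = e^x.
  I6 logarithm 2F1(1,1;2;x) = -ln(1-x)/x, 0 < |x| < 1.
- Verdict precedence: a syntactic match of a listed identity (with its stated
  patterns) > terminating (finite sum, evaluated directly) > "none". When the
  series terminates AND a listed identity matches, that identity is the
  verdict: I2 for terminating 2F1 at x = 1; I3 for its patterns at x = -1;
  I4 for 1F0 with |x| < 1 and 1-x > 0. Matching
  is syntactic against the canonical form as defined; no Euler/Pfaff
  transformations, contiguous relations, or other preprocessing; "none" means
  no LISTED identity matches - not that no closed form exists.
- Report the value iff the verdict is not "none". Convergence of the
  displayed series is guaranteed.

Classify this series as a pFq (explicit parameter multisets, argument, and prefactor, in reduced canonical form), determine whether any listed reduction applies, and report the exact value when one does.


First insight: with t_0 = \frac{11}{7}, the constant factors (prefactor 11/7) combine into one prefactor.
Adjacent-term ratio: r(k) = -1 * (k-\frac{4}{3}) (k+4) / [(k+\frac{19}{3}) (k+1)] - rational in k, leading ratio -1; with t_0 = \frac{11}{7}, classification follows.

Prefactor \frac{11}{7}, argument -1: 2F1 with upper {-\frac{4}{3}, 4} over lower {\frac{19}{3}}. Verdict (x = -1): the Kummer evaluation I3 applies (x = -1; c = \frac{19}{3} equals 1+a-b for upper {-\frac{4}{3}, 4}: listed pattern). Hence: \frac{572}{189}.


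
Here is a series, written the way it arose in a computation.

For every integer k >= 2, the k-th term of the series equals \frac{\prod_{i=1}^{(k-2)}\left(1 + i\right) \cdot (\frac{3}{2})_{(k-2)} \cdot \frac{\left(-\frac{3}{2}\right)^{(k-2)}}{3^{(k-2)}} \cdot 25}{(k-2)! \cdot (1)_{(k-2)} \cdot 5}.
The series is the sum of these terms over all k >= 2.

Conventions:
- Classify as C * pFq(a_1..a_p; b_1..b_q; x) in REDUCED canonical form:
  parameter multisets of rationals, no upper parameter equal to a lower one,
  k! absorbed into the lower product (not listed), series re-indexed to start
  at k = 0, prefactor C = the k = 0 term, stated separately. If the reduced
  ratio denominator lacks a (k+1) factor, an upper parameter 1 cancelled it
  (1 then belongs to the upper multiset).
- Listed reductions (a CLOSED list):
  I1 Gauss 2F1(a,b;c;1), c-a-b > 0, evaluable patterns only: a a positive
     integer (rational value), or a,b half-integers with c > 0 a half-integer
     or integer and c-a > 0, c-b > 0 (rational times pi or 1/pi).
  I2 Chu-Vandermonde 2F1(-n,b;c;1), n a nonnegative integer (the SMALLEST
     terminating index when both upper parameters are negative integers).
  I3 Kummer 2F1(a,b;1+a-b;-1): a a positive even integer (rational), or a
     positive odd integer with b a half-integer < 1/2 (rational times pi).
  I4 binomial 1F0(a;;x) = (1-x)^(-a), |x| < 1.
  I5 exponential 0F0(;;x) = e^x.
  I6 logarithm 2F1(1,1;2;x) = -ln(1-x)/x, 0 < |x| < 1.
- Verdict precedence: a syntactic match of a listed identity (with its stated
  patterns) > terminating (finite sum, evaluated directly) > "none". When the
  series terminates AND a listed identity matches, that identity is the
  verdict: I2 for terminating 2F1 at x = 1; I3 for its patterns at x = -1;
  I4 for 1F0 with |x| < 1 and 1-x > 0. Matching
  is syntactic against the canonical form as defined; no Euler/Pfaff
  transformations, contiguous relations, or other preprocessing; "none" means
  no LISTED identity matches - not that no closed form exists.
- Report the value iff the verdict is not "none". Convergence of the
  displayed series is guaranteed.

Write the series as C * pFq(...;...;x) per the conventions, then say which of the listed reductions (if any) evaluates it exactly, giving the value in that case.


Canonical form: C = 5 times 2F1 with upper {\frac{3}{2}, 2}, lower {1}, x = -\frac{1}{2}. Verdict: no listed reduction: x = -\frac{1}{2} and upper {\frac{3}{2}, 2} fail every I1-I6 pattern.

Key observation: x = -\frac{1}{2} and the two k-th powers (C = 5, x = -1/2) combine into one argument.
Consecutive-term ratio: r(k) = -\frac{1}{2} * (k+\frac{3}{2}) (k+2) / [(k+1) (k+1)] - poly over poly, x = -\frac{1}{2} from leading terms; C = 5 at k = 0.


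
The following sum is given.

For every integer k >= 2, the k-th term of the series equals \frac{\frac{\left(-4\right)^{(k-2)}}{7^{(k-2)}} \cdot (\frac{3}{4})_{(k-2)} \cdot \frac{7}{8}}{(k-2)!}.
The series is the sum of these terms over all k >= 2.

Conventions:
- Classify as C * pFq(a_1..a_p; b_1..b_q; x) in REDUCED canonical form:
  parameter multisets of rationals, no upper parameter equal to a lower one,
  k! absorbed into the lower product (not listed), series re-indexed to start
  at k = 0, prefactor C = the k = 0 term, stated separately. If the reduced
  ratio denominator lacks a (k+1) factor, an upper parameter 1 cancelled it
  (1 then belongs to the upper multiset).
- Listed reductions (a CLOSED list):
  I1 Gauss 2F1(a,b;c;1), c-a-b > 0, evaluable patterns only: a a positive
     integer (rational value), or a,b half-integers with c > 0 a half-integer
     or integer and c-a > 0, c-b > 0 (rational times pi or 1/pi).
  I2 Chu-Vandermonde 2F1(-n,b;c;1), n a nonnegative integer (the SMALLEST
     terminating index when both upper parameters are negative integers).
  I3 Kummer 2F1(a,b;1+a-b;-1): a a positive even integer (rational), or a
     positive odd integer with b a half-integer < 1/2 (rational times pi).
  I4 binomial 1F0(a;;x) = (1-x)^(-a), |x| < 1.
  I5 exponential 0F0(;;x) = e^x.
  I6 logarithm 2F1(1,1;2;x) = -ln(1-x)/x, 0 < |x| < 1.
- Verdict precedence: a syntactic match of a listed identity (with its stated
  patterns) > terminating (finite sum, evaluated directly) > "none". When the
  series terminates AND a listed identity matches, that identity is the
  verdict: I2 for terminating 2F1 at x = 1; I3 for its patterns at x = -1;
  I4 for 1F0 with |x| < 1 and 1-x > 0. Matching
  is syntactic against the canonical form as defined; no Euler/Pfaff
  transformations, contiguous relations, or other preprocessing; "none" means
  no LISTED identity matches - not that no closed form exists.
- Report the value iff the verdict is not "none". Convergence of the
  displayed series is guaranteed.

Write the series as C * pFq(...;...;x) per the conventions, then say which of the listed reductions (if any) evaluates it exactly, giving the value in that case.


Reduced: x = -\frac{4}{7}, 1F0, upper = {\frac{3}{4}}, lower = {-}, C = \frac{7}{8}. Verdict: the binomial series (I4) applies (the 1F0 binomial series: exponent -3/4, x = -\frac{4}{7}). Hence: \frac{7}{8} \cdot \left(\frac{11}{7}\right)^{-\frac{3}{4}}.

Key observation: from the first term \frac{7}{8}: the two geometric factors (C = 7/8) combine into one argument.
Step ratio: r(k) = -\frac{4}{7} * (k+\frac{3}{4}) / [(k+1)] - poly over poly, x = -\frac{4}{7} from leading terms; C = \frac{7}{8} at k = 0.


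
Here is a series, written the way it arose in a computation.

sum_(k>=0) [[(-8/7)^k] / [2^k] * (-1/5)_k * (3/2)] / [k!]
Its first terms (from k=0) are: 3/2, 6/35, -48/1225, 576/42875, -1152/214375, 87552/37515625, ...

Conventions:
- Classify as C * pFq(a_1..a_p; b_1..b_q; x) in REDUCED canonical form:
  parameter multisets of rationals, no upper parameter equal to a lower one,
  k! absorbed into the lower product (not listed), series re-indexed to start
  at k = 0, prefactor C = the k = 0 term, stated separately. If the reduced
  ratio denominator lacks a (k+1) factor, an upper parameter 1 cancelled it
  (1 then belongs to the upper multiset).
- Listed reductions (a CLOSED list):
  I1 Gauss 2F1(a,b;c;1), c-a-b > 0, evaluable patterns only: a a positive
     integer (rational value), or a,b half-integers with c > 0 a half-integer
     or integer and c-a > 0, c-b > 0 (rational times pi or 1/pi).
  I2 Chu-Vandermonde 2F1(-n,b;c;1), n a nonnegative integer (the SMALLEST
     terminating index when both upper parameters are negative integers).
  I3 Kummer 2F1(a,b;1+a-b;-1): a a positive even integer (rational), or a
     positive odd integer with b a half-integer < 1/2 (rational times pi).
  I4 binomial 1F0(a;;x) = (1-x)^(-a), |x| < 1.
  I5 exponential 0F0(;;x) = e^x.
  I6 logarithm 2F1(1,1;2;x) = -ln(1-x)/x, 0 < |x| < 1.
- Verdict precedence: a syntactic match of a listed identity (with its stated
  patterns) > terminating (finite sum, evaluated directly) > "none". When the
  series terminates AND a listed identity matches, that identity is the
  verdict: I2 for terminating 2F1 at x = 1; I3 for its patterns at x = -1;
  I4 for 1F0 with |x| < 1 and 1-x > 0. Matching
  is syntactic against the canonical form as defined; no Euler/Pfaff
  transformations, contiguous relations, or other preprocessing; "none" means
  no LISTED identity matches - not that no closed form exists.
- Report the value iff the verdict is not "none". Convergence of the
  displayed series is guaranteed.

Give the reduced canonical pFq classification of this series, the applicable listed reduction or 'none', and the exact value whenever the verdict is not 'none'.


Prefactor 3/2, argument -4/7: 1F0 with upper {-1/5} over lower {-}. Verdict at x = -4/7: the binomial series (I4) matches (the 1F0 binomial series: exponent 1/5, x = -4/7). Value: (3/2) * (11/7)^(1/5).

Structural cue: x = (-4/7) and the two k-th powers (C = 3/2) combine into one argument.
Ratio: r(k) = (-4/7) * (k-1/5) / [(k+1)] - poly over poly, x = (-4/7) from leading terms; C = 3/2 at k = 0.


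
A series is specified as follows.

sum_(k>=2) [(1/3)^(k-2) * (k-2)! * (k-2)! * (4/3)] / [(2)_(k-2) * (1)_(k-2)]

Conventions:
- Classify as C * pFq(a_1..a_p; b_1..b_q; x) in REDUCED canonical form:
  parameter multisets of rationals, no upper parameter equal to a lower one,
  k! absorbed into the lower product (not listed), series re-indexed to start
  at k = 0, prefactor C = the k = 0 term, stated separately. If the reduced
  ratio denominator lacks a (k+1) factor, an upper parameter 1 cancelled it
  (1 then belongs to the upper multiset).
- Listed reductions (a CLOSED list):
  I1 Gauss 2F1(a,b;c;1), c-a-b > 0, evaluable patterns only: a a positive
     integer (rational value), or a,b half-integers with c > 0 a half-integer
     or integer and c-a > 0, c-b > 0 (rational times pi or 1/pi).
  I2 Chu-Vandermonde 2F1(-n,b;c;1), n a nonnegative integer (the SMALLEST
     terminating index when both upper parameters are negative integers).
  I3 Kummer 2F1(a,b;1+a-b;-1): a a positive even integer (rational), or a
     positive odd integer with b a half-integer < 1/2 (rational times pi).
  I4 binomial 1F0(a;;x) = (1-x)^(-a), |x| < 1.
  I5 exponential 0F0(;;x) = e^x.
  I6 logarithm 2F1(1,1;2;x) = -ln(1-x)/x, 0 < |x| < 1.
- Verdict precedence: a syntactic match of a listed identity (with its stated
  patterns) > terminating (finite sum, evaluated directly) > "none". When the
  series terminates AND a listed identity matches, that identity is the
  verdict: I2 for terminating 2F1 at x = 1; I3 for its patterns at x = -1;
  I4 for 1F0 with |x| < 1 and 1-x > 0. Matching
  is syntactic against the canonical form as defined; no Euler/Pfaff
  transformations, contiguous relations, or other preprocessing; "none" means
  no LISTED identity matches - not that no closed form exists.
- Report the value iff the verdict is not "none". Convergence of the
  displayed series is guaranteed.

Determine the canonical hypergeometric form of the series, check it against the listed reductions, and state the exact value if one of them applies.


x = 1/3 here; the reduced form reads 2F1, upper {1, 1}, lower {2}, C = 4/3. Verdict (x = 1/3): logarithm (I6) applies (the logarithm: parameters (1,1;2), x = 1/3). Hence: (-4) * ln(2/3).

Key observation: from the first term 4/3: (1)_k (C = 4/3, x = 1/3) is k! itself.
Adjacent-term ratio: r(k) = (1/3) * (k+1) (k+1) / [(k+2) (k+1)] - rational; roots negated = parameters, x = (1/3), C = 4/3.


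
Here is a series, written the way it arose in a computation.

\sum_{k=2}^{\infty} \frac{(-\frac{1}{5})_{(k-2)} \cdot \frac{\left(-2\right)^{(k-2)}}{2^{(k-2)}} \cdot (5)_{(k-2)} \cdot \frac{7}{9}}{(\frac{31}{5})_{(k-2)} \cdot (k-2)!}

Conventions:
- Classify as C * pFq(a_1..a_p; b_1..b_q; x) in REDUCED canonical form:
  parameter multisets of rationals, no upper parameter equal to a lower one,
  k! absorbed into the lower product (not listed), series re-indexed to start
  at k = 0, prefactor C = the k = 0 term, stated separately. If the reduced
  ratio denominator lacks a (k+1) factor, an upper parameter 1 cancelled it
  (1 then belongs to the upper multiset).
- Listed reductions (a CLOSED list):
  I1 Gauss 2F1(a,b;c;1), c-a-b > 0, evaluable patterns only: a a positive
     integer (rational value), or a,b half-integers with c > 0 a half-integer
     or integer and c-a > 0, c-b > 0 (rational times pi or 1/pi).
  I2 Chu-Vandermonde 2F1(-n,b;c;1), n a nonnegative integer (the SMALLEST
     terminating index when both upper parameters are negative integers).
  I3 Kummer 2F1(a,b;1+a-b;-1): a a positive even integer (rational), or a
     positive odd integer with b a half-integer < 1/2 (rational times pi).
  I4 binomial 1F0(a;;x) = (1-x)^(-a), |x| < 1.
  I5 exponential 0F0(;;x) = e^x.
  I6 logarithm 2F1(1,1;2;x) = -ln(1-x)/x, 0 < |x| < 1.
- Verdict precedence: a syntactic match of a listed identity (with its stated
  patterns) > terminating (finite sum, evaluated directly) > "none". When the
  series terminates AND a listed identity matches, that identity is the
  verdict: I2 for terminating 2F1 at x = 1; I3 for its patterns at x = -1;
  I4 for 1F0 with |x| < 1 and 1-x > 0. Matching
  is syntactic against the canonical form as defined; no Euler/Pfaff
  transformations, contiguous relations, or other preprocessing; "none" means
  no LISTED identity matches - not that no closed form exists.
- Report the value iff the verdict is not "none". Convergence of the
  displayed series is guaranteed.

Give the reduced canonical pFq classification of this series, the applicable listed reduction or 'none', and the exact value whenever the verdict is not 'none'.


Prefactor \frac{7}{9}, argument -1: 2F1 with upper {-\frac{1}{5}, 5} over lower {\frac{31}{5}}. Verdict: none (x = -1): each listed identity misses the multisets {-\frac{1}{5}, 5} ; {\frac{31}{5}}.

The tell: x = -1 and the two k-th powers (prefactor 7/9) combine into one argument.
Term ratio: r(k) = -1 * (k-\frac{1}{5}) (k+5) / [(k+\frac{31}{5}) (k+1)] - rational in k. x = -1; t_0 = \frac{7}{9}; negate the roots.


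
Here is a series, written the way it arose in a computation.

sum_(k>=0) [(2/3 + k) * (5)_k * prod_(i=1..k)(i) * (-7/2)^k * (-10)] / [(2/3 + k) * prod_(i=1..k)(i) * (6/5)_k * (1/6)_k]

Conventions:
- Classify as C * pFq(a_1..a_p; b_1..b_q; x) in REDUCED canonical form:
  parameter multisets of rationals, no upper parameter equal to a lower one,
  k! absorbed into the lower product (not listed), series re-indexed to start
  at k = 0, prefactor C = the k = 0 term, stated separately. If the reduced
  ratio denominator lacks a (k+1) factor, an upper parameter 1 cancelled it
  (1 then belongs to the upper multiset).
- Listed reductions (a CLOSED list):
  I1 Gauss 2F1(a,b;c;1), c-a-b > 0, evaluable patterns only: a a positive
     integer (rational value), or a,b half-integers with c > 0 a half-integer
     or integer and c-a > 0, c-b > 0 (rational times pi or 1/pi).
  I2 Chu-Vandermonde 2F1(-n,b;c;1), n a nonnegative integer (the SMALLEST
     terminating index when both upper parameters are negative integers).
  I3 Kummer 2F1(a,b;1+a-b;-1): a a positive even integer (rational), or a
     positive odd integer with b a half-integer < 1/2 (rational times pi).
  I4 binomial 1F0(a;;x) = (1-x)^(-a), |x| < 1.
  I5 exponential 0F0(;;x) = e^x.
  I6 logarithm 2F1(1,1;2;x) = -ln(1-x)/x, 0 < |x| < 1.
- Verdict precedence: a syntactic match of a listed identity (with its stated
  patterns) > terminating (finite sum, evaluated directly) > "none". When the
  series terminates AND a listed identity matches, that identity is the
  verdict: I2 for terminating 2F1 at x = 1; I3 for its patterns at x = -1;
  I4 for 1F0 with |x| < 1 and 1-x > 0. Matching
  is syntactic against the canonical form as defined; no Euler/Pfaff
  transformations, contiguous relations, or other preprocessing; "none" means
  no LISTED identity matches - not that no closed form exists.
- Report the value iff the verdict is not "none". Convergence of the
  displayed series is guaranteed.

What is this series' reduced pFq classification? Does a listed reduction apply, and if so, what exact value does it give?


Reduced: x = -7/2, 2F2, upper = {1, 5}, lower = {1/6, 6/5}, C = -10. Verdict: no listed reduction: x = -7/2 and upper {1, 5} fail every I1-I6 pattern.

Key step: x = (-7/2) and k + 2/3 divides numerator and denominator alike; prefactor -10 after cancelling.
Term ratio: r(k) = (-7/2) * (k+1) (k+5) / [(k+1/6) (k+6/5) (k+1)] ; factor over Q: parameters, x = (-7/2), and C = -10.


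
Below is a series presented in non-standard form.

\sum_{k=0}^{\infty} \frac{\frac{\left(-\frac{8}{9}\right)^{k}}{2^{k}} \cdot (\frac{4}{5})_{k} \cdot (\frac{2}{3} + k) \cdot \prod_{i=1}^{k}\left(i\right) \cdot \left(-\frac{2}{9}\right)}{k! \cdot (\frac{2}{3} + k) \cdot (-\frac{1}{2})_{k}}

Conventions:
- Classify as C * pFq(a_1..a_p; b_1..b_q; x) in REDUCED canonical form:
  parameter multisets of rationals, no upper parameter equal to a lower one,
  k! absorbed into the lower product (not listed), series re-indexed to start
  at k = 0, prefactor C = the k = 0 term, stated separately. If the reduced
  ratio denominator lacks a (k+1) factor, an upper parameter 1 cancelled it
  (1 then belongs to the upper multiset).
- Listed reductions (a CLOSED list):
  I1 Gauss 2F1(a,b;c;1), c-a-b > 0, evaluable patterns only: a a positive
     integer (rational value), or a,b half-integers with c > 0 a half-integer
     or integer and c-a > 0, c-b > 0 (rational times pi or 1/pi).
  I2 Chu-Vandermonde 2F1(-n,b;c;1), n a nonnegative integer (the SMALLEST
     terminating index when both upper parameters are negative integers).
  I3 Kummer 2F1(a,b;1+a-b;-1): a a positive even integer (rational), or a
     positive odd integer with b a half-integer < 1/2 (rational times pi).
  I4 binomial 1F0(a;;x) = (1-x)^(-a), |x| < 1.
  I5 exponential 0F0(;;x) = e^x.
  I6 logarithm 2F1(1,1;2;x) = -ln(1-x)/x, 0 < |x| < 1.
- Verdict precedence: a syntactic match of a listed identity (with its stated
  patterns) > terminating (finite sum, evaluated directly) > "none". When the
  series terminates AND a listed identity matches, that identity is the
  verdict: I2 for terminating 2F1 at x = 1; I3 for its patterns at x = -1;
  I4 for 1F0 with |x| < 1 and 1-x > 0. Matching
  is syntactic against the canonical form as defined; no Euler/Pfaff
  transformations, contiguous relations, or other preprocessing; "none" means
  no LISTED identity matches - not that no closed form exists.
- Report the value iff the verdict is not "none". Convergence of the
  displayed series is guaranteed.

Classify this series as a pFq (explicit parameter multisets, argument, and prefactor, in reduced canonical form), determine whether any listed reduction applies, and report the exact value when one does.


Canonical form: C = -\frac{2}{9} times 2F1 with upper {\frac{4}{5}, 1}, lower {-\frac{1}{2}}, x = -\frac{4}{9}. Verdict: none. Every listed pattern misses the 2F1 form at -\frac{4}{9}, upper {\frac{4}{5}, 1}.

First insight: t_0 = -\frac{2}{9} here, and the running product (C = -2/9, x = -4/9) telescopes to a rising factorial.
Ratio: r(k) = -\frac{4}{9} * (k+\frac{4}{5}) (k+1) / [(k-\frac{1}{2}) (k+1)] - rational in k, leading ratio -\frac{4}{9}; with t_0 = -\frac{2}{9}, classification follows.


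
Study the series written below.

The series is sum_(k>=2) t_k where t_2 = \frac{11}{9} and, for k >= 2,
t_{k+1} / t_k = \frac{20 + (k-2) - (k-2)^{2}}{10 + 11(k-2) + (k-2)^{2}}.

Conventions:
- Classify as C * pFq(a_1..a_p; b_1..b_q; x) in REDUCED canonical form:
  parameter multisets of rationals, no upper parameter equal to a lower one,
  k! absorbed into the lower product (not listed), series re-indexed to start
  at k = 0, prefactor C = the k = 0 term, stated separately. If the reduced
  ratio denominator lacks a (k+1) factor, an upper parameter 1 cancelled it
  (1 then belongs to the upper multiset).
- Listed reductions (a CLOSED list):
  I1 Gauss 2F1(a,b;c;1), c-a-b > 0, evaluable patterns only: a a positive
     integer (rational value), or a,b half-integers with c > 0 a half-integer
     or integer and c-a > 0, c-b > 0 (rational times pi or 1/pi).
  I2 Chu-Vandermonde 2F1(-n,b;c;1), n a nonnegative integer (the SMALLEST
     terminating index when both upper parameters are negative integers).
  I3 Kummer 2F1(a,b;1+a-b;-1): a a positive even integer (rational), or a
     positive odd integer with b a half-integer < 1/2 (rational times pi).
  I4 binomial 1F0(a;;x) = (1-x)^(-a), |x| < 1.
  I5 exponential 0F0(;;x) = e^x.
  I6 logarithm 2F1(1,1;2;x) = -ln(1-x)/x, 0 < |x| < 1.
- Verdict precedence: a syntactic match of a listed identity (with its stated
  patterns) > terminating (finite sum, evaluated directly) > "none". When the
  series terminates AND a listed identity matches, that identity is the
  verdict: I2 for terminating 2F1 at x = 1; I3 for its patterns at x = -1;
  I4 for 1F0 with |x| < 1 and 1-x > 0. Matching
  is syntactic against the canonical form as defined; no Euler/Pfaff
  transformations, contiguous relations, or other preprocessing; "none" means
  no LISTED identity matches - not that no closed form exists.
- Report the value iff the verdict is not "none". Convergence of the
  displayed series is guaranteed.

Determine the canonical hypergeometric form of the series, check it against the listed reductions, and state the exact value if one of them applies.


Reduced: x = -1, 2F1, upper = {-5, 4}, lower = {10}, C = \frac{11}{9}. Verdict: the Kummer evaluation I3 applies (x = -1; c = 10 equals 1+a-b for upper {-5, 4}: listed pattern). Exact value: \frac{22}{3}.

Key step: with t_0 = \frac{11}{9}, factor the ratio over Q (prefactor 11/9): negated roots = parameters.
Consecutive-term ratio: r(k) = -1 * (k-5) (k+4) / [(k+10) (k+1)] - rational in k, leading ratio -1; with t_0 = \frac{11}{9}, classification follows.


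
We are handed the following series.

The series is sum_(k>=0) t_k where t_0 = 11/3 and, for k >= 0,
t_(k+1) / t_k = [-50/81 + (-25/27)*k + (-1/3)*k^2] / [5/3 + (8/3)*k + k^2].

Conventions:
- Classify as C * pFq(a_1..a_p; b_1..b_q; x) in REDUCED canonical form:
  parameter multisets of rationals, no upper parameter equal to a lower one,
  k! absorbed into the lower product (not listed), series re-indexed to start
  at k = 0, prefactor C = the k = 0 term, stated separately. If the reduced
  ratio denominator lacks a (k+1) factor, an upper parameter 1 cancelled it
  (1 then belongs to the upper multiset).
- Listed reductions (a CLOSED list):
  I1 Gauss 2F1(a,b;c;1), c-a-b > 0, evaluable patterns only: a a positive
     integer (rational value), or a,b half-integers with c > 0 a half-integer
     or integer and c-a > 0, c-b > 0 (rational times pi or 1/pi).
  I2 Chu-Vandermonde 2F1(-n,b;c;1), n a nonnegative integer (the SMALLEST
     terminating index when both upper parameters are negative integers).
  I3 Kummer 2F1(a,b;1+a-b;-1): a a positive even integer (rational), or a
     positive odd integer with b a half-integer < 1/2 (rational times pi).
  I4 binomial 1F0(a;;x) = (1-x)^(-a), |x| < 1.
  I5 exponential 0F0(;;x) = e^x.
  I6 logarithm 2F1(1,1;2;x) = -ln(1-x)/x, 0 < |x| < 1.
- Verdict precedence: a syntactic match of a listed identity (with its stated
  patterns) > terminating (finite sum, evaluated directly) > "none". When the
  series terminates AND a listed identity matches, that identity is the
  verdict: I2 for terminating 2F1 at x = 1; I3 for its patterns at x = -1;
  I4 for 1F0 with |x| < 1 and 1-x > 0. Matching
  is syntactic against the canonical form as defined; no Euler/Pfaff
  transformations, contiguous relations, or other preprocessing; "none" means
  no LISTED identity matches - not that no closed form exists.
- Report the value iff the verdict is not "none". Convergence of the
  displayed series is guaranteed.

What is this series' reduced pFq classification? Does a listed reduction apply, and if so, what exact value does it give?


The series (x = -1/3) is 1F0: upper {10/9}, lower {-}, prefactor 11/3. Verdict: the I4 binomial reduction applies (the 1F0 binomial series: exponent -10/9, x = -1/3). Sum: (11/3) * (4/3)^(-10/9).

The tell: from the first term 11/3: the expanded ratio factors over Q; C = 11/3, roots give parameters.
Adjacent-term ratio: r(k) = (-1/3) * (k+10/9) / [(k+1)] - rational in k, leading ratio (-1/3); with t_0 = 11/3, classification follows.


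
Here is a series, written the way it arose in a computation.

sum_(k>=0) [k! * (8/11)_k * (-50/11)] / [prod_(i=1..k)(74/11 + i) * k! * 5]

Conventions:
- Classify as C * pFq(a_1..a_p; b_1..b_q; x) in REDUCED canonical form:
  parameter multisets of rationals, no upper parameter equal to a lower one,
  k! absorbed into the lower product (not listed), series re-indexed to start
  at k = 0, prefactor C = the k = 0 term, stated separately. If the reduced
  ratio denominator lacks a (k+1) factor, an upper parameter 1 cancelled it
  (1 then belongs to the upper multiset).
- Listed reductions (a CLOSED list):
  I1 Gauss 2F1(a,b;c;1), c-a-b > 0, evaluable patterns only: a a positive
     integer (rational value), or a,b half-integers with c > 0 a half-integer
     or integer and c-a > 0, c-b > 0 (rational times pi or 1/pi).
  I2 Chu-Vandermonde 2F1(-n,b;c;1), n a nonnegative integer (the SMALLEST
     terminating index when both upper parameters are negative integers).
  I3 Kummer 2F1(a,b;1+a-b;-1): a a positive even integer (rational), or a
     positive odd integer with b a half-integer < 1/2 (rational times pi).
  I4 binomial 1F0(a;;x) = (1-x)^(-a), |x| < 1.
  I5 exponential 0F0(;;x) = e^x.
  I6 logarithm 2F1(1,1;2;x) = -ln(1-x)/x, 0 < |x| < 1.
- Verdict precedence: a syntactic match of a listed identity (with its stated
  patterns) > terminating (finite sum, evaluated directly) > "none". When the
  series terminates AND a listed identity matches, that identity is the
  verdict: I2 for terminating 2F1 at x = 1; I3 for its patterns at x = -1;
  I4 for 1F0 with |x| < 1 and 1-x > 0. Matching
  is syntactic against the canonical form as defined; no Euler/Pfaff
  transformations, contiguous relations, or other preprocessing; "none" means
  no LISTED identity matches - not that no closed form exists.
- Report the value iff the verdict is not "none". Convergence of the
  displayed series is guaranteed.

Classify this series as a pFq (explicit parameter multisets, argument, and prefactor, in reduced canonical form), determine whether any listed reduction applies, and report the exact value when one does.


Canonical form: C = -10/11 times 2F1 with upper {8/11, 1}, lower {85/11}, x = 1. Verdict: the Gauss summation I1 fires (x = 1: the Gamma ratio telescopes since c-a-b = 6 > 0 and a = 1 in Z>0). Sum: -370/363.

First insight: from the first term -10/11: the lower running product (C = -10/11, x = 1) is a rising factorial.
Step ratio: r(k) = 1 * (k+8/11) (k+1) / [(k+85/11) (k+1)] ; factor over Q: parameters, x = 1, and C = -10/11.
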